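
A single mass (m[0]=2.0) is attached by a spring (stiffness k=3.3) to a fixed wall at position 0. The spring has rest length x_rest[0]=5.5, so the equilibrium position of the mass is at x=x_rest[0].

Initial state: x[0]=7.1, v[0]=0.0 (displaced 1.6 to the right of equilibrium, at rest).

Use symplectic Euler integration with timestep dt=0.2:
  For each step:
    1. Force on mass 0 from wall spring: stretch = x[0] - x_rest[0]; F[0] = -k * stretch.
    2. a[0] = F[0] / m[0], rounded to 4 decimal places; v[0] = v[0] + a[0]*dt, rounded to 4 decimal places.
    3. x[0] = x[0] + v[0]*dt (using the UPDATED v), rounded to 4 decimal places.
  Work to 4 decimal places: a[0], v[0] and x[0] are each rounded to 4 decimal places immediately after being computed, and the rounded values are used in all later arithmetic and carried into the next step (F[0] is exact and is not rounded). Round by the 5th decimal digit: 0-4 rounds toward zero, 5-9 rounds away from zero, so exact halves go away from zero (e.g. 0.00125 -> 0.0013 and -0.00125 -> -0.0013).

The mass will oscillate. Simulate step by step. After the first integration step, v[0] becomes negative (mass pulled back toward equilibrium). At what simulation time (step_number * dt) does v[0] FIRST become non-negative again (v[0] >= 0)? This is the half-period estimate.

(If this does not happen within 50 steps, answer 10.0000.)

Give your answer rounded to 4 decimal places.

Step 0: x=[7.1000] v=[0.0000]
Step 1: x=[6.9944] v=[-0.5280]
Step 2: x=[6.7902] v=[-1.0212]
Step 3: x=[6.5008] v=[-1.4470]
Step 4: x=[6.1453] v=[-1.7773]
Step 5: x=[5.7473] v=[-1.9902]
Step 6: x=[5.3329] v=[-2.0718]
Step 7: x=[4.9296] v=[-2.0167]
Step 8: x=[4.5639] v=[-1.8285]
Step 9: x=[4.2600] v=[-1.5196]
Step 10: x=[4.0379] v=[-1.1104]
Step 11: x=[3.9123] v=[-0.6279]
Step 12: x=[3.8915] v=[-0.1040]
Step 13: x=[3.9769] v=[0.4268]
First v>=0 after going negative at step 13, time=2.6000

Answer: 2.6000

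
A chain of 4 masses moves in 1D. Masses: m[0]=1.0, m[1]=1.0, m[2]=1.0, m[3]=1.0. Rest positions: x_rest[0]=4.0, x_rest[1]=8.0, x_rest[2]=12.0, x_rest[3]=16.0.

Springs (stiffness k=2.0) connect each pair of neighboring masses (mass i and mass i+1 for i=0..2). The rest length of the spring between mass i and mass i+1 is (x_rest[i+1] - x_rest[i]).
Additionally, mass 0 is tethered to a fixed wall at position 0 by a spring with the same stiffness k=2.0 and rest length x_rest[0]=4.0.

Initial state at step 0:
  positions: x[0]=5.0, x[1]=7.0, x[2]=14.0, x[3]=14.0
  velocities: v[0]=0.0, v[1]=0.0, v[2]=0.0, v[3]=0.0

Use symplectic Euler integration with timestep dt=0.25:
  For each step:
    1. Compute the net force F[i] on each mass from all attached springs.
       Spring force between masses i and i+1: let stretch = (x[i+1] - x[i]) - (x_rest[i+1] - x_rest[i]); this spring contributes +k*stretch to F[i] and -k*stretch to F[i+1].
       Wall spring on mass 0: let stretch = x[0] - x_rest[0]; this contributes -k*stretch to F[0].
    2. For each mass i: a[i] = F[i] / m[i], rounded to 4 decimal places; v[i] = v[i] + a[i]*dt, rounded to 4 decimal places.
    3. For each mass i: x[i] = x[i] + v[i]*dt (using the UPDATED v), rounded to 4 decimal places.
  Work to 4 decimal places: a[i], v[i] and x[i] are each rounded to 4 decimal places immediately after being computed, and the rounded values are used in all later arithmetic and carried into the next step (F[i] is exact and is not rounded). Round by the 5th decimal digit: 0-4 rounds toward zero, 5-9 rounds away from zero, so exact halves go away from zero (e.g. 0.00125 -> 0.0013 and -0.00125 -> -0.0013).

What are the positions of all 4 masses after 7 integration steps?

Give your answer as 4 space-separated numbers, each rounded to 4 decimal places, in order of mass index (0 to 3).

Step 0: x=[5.0000 7.0000 14.0000 14.0000] v=[0.0000 0.0000 0.0000 0.0000]
Step 1: x=[4.6250 7.6250 13.1250 14.5000] v=[-1.5000 2.5000 -3.5000 2.0000]
Step 2: x=[4.0469 8.5625 11.7344 15.3281] v=[-2.3125 3.7500 -5.5625 3.3125]
Step 3: x=[3.5274 9.3321 10.3965 16.2070] v=[-2.0782 3.0782 -5.3516 3.5157]
Step 4: x=[3.2925 9.5091 9.6519 16.8596] v=[-0.9396 0.7081 -2.9786 2.6105]
Step 5: x=[3.4231 8.9269 9.7904 17.1113] v=[0.5225 -2.3288 0.5539 1.0067]
Step 6: x=[3.8138 7.7647 10.7361 16.9479] v=[1.5629 -4.6490 3.7826 -0.6538]
Step 7: x=[4.2217 6.4800 12.0868 16.5080] v=[1.6315 -5.1388 5.4028 -1.7597]

Answer: 4.2217 6.4800 12.0868 16.5080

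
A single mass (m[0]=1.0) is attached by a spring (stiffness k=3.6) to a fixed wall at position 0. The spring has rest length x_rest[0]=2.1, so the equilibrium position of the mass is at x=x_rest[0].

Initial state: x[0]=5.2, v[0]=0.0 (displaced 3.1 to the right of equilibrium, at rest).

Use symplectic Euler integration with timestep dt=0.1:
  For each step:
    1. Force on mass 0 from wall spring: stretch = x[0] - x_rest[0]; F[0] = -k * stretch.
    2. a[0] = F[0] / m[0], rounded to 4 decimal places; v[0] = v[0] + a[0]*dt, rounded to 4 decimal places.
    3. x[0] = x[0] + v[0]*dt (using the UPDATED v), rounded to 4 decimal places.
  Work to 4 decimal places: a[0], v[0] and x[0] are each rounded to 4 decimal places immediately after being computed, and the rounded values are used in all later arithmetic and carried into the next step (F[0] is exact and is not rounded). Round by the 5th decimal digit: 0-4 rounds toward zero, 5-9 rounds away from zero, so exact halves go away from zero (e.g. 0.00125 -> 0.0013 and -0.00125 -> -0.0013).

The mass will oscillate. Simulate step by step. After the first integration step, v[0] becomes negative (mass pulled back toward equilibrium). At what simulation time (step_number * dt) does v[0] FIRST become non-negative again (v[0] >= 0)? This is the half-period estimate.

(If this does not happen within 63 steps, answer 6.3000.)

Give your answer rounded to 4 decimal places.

Answer: 1.7000

Derivation:
Step 0: x=[5.2000] v=[0.0000]
Step 1: x=[5.0884] v=[-1.1160]
Step 2: x=[4.8692] v=[-2.1918]
Step 3: x=[4.5503] v=[-3.1887]
Step 4: x=[4.1432] v=[-4.0708]
Step 5: x=[3.6626] v=[-4.8064]
Step 6: x=[3.1257] v=[-5.3689]
Step 7: x=[2.5519] v=[-5.7382]
Step 8: x=[1.9618] v=[-5.9009]
Step 9: x=[1.3767] v=[-5.8512]
Step 10: x=[0.8176] v=[-5.5908]
Step 11: x=[0.3047] v=[-5.1291]
Step 12: x=[-0.1436] v=[-4.4828]
Step 13: x=[-0.5111] v=[-3.6751]
Step 14: x=[-0.7846] v=[-2.7351]
Step 15: x=[-0.9543] v=[-1.6966]
Step 16: x=[-1.0140] v=[-0.5971]
Step 17: x=[-0.9616] v=[0.5239]
First v>=0 after going negative at step 17, time=1.7000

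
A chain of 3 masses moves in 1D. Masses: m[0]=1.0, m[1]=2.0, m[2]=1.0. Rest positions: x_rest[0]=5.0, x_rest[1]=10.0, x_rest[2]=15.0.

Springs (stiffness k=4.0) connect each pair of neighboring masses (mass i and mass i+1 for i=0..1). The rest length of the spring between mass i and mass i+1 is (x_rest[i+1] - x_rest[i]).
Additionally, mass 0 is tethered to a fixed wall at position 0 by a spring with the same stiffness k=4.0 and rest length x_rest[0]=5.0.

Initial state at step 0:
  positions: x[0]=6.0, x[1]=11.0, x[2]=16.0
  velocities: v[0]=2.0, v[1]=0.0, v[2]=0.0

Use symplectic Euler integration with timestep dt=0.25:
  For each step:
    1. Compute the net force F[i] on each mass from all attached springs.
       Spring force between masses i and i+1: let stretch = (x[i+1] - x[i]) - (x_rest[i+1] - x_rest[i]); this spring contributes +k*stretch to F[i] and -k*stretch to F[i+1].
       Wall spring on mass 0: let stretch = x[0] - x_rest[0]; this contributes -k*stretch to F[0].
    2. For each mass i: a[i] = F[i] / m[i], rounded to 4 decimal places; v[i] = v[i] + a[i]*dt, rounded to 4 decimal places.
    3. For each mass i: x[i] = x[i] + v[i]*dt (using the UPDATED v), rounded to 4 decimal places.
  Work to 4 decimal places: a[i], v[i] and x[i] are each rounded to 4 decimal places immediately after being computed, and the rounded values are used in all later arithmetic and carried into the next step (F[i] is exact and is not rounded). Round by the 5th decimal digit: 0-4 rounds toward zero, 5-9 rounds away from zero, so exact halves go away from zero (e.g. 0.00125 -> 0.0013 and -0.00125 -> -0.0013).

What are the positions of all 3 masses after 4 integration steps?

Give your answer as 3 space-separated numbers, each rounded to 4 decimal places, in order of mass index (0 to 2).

Answer: 5.1856 11.0547 16.0313

Derivation:
Step 0: x=[6.0000 11.0000 16.0000] v=[2.0000 0.0000 0.0000]
Step 1: x=[6.2500 11.0000 16.0000] v=[1.0000 0.0000 0.0000]
Step 2: x=[6.1250 11.0313 16.0000] v=[-0.5000 0.1250 0.0000]
Step 3: x=[5.6953 11.0704 16.0078] v=[-1.7187 0.1562 0.0313]
Step 4: x=[5.1856 11.0547 16.0313] v=[-2.0389 -0.0627 0.0939]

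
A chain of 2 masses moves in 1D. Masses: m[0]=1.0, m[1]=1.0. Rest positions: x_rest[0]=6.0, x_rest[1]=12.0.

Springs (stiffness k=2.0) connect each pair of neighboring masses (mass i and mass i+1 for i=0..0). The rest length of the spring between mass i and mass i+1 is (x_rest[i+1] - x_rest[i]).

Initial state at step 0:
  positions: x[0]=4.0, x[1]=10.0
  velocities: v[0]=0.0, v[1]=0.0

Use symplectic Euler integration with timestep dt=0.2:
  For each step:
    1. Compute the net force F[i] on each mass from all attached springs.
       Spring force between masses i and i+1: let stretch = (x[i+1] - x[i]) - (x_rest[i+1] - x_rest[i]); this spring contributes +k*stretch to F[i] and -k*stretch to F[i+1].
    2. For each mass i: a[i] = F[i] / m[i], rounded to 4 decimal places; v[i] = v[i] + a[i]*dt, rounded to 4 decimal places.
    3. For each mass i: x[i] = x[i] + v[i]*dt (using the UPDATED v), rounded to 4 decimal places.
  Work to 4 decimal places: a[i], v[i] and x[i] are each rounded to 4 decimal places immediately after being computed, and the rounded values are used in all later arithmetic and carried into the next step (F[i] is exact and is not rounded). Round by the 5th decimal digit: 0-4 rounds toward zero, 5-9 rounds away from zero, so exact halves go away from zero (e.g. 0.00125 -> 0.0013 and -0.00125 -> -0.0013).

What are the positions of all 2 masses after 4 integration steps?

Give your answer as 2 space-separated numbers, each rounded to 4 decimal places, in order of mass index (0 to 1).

Answer: 4.0000 10.0000

Derivation:
Step 0: x=[4.0000 10.0000] v=[0.0000 0.0000]
Step 1: x=[4.0000 10.0000] v=[0.0000 0.0000]
Step 2: x=[4.0000 10.0000] v=[0.0000 0.0000]
Step 3: x=[4.0000 10.0000] v=[0.0000 0.0000]
Step 4: x=[4.0000 10.0000] v=[0.0000 0.0000]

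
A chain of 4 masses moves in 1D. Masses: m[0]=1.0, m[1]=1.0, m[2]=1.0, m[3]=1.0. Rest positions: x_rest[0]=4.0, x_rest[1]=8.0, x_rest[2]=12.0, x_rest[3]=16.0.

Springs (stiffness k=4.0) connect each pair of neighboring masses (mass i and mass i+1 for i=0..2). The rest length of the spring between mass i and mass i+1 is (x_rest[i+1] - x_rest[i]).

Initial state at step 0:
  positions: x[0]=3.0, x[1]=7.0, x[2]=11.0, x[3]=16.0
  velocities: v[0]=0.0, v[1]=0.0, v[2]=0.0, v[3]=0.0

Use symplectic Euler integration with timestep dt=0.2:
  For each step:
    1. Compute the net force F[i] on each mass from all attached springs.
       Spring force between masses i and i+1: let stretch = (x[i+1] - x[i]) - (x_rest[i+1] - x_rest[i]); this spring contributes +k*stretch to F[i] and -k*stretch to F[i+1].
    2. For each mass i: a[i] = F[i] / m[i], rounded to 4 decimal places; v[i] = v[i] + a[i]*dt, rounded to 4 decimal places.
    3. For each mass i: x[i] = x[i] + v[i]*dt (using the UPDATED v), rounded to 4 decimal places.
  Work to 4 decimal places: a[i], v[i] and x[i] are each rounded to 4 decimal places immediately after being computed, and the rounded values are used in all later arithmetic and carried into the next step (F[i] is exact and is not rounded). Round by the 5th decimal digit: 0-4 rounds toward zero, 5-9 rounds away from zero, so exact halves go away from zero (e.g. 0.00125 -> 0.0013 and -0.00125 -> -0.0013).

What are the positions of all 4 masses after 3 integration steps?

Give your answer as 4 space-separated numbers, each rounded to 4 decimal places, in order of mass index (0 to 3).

Answer: 3.0041 7.1075 11.6129 15.2755

Derivation:
Step 0: x=[3.0000 7.0000 11.0000 16.0000] v=[0.0000 0.0000 0.0000 0.0000]
Step 1: x=[3.0000 7.0000 11.1600 15.8400] v=[0.0000 0.0000 0.8000 -0.8000]
Step 2: x=[3.0000 7.0256 11.4032 15.5712] v=[0.0000 0.1280 1.2160 -1.3440]
Step 3: x=[3.0041 7.1075 11.6129 15.2755] v=[0.0205 0.4096 1.0483 -1.4784]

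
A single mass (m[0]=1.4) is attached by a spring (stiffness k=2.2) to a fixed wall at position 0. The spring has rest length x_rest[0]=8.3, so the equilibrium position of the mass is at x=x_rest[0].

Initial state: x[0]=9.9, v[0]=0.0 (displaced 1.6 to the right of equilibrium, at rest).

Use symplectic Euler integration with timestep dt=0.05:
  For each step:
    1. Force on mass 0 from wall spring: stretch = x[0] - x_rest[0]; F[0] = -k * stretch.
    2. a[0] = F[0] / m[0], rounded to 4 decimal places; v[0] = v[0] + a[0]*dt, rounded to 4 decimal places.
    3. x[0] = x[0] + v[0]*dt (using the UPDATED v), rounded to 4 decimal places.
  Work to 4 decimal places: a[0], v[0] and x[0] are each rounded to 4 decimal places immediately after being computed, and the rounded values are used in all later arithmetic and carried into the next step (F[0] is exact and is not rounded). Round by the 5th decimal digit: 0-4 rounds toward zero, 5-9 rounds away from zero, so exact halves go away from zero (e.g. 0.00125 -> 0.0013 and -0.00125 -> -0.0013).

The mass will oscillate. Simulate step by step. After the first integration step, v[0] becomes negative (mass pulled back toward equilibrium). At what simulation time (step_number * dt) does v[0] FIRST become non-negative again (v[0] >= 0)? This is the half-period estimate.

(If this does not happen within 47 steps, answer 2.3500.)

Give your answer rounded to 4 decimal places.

Answer: 2.3500

Derivation:
Step 0: x=[9.9000] v=[0.0000]
Step 1: x=[9.8937] v=[-0.1257]
Step 2: x=[9.8812] v=[-0.2509]
Step 3: x=[9.8624] v=[-0.3751]
Step 4: x=[9.8375] v=[-0.4979]
Step 5: x=[9.8066] v=[-0.6187]
Step 6: x=[9.7697] v=[-0.7371]
Step 7: x=[9.7271] v=[-0.8526]
Step 8: x=[9.6789] v=[-0.9647]
Step 9: x=[9.6253] v=[-1.0730]
Step 10: x=[9.5664] v=[-1.1771]
Step 11: x=[9.5026] v=[-1.2766]
Step 12: x=[9.4340] v=[-1.3711]
Step 13: x=[9.3610] v=[-1.4602]
Step 14: x=[9.2838] v=[-1.5436]
Step 15: x=[9.2028] v=[-1.6209]
Step 16: x=[9.1182] v=[-1.6918]
Step 17: x=[9.0304] v=[-1.7561]
Step 18: x=[8.9397] v=[-1.8135]
Step 19: x=[8.8465] v=[-1.8638]
Step 20: x=[8.7512] v=[-1.9067]
Step 21: x=[8.6541] v=[-1.9422]
Step 22: x=[8.5556] v=[-1.9700]
Step 23: x=[8.4561] v=[-1.9901]
Step 24: x=[8.3560] v=[-2.0024]
Step 25: x=[8.2557] v=[-2.0068]
Step 26: x=[8.1555] v=[-2.0033]
Step 27: x=[8.0559] v=[-1.9919]
Step 28: x=[7.9573] v=[-1.9727]
Step 29: x=[7.8600] v=[-1.9458]
Step 30: x=[7.7644] v=[-1.9112]
Step 31: x=[7.6709] v=[-1.8691]
Step 32: x=[7.5799] v=[-1.8197]
Step 33: x=[7.4917] v=[-1.7631]
Step 34: x=[7.4067] v=[-1.6996]
Step 35: x=[7.3252] v=[-1.6294]
Step 36: x=[7.2476] v=[-1.5528]
Step 37: x=[7.1741] v=[-1.4701]
Step 38: x=[7.1050] v=[-1.3816]
Step 39: x=[7.0406] v=[-1.2877]
Step 40: x=[6.9812] v=[-1.1887]
Step 41: x=[6.9269] v=[-1.0851]
Step 42: x=[6.8780] v=[-0.9772]
Step 43: x=[6.8347] v=[-0.8655]
Step 44: x=[6.7972] v=[-0.7504]
Step 45: x=[6.7656] v=[-0.6323]
Step 46: x=[6.7400] v=[-0.5117]
Step 47: x=[6.7205] v=[-0.3891]
v[0] did not become non-negative within 47 steps; using fallback time=2.3500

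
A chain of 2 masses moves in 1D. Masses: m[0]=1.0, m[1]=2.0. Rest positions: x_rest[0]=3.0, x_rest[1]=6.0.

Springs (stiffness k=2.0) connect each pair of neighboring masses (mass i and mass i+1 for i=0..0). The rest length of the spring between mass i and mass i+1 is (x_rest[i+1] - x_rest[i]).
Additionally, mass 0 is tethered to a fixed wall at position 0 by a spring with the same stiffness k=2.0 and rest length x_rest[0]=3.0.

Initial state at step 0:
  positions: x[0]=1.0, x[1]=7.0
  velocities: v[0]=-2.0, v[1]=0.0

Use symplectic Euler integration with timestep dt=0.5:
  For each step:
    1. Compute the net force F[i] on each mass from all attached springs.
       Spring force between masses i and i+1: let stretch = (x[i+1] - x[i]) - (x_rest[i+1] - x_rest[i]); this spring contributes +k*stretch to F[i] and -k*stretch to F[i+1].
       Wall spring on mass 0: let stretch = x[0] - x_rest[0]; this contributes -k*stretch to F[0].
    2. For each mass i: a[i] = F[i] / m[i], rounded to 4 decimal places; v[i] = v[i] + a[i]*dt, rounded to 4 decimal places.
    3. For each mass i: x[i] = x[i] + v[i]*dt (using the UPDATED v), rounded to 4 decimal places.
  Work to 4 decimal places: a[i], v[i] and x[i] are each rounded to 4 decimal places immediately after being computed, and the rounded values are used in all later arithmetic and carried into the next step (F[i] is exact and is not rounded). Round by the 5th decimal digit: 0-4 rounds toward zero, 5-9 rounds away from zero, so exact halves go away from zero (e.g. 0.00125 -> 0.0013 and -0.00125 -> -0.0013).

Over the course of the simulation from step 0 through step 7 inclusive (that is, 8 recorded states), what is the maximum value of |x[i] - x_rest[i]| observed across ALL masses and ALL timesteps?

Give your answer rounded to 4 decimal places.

Answer: 2.4981

Derivation:
Step 0: x=[1.0000 7.0000] v=[-2.0000 0.0000]
Step 1: x=[2.5000 6.2500] v=[3.0000 -1.5000]
Step 2: x=[4.6250 5.3125] v=[4.2500 -1.8750]
Step 3: x=[4.7813 4.9531] v=[0.3125 -0.7188]
Step 4: x=[2.6328 5.3008] v=[-4.2970 0.6953]
Step 5: x=[0.5019 5.7315] v=[-4.2618 0.8613]
Step 6: x=[0.7349 5.6048] v=[0.4659 -0.2535]
Step 7: x=[3.0354 5.0106] v=[4.6009 -1.1885]
Max displacement = 2.4981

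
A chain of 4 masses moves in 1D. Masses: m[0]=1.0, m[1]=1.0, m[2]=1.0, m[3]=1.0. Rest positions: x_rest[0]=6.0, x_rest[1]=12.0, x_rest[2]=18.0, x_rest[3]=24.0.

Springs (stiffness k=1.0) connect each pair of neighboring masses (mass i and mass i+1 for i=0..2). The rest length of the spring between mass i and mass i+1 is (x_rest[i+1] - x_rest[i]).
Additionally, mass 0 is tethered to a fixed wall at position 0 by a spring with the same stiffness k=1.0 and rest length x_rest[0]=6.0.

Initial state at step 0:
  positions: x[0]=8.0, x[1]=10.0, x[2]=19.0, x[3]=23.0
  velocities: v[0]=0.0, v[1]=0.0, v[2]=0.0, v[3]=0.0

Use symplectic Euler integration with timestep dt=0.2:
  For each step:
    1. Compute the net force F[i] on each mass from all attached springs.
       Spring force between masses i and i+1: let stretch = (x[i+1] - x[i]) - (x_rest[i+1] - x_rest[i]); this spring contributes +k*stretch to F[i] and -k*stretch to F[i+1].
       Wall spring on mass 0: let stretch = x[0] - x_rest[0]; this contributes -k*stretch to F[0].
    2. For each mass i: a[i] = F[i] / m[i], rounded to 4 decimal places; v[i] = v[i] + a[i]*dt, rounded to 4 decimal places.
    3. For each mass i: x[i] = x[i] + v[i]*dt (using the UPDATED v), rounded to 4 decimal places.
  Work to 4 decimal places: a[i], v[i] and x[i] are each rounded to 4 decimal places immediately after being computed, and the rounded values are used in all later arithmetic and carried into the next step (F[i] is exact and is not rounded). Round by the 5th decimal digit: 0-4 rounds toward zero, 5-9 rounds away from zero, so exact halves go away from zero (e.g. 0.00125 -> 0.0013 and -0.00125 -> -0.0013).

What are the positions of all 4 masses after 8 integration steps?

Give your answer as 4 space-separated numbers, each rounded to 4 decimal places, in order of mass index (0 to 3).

Answer: 4.1317 13.9209 16.4106 24.1849

Derivation:
Step 0: x=[8.0000 10.0000 19.0000 23.0000] v=[0.0000 0.0000 0.0000 0.0000]
Step 1: x=[7.7600 10.2800 18.8000 23.0800] v=[-1.2000 1.4000 -1.0000 0.4000]
Step 2: x=[7.3104 10.8000 18.4304 23.2288] v=[-2.2480 2.6000 -1.8480 0.7440]
Step 3: x=[6.7080 11.4856 17.9475 23.4257] v=[-3.0122 3.4282 -2.4144 0.9843]
Step 4: x=[6.0283 12.2386 17.4253 23.6434] v=[-3.3983 3.7651 -2.6111 1.0887]
Step 5: x=[5.3559 12.9507 16.9443 23.8524] v=[-3.3619 3.5604 -2.4048 1.0451]
Step 6: x=[4.7731 13.5187 16.5799 24.0251] v=[-2.9141 2.8402 -1.8219 0.8635]
Step 7: x=[4.3492 13.8594 16.3909 24.1400] v=[-2.1196 1.7033 -0.9451 0.5745]
Step 8: x=[4.1317 13.9209 16.4106 24.1849] v=[-1.0874 0.3076 0.0984 0.2247]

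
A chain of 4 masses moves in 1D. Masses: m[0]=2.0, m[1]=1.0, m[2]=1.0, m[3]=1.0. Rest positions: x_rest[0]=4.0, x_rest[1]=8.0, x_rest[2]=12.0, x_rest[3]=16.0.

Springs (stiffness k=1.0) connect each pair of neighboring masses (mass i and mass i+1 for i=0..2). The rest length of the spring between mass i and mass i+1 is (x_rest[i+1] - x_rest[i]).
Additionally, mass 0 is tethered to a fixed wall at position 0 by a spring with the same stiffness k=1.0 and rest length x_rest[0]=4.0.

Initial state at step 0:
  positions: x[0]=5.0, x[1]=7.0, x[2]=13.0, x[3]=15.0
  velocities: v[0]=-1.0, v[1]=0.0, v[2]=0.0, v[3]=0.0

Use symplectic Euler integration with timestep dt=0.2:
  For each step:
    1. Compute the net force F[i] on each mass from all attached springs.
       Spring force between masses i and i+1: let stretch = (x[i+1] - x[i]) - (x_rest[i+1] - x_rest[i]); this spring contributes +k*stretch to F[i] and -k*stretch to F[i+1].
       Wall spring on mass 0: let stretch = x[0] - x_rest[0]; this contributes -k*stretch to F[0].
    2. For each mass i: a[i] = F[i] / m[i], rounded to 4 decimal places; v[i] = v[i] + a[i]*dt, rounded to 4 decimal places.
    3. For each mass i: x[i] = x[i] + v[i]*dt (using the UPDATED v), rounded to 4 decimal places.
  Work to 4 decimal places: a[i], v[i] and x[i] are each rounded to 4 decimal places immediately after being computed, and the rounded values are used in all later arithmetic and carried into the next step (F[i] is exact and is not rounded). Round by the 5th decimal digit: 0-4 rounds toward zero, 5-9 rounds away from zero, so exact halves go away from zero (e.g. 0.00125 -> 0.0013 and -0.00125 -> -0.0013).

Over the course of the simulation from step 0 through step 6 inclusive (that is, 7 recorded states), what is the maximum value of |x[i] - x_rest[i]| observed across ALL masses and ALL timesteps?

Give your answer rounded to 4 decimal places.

Step 0: x=[5.0000 7.0000 13.0000 15.0000] v=[-1.0000 0.0000 0.0000 0.0000]
Step 1: x=[4.7400 7.1600 12.8400 15.0800] v=[-1.3000 0.8000 -0.8000 0.4000]
Step 2: x=[4.4336 7.4504 12.5424 15.2304] v=[-1.5320 1.4520 -1.4880 0.7520]
Step 3: x=[4.0989 7.8238 12.1486 15.4333] v=[-1.6737 1.8670 -1.9688 1.0144]
Step 4: x=[3.7567 8.2212 11.7132 15.6648] v=[-1.7111 1.9870 -2.1768 1.1575]
Step 5: x=[3.4286 8.5797 11.2962 15.8982] v=[-1.6403 1.7925 -2.0849 1.1672]
Step 6: x=[3.1350 8.8408 10.9546 16.1076] v=[-1.4680 1.3056 -1.7078 1.0468]
Max displacement = 1.0454

Answer: 1.0454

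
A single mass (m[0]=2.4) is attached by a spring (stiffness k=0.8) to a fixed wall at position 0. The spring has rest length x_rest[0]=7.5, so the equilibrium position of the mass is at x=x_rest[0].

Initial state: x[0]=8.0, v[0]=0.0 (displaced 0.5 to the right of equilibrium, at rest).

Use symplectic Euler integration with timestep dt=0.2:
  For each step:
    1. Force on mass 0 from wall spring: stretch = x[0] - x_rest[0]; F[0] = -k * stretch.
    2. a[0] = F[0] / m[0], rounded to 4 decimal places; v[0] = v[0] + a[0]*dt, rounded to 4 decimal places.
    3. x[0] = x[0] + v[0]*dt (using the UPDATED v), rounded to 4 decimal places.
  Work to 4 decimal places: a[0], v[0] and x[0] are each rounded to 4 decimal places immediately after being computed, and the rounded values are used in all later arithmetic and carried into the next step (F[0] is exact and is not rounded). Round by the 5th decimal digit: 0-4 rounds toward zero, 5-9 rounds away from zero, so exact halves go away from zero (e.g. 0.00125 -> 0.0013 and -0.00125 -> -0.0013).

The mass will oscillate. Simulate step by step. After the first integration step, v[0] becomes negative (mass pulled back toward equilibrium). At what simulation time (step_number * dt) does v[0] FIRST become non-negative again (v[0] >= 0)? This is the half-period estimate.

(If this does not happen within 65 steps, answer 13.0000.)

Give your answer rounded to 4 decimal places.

Step 0: x=[8.0000] v=[0.0000]
Step 1: x=[7.9933] v=[-0.0333]
Step 2: x=[7.9801] v=[-0.0662]
Step 3: x=[7.9605] v=[-0.0982]
Step 4: x=[7.9347] v=[-0.1289]
Step 5: x=[7.9031] v=[-0.1579]
Step 6: x=[7.8661] v=[-0.1848]
Step 7: x=[7.8243] v=[-0.2092]
Step 8: x=[7.7781] v=[-0.2308]
Step 9: x=[7.7282] v=[-0.2493]
Step 10: x=[7.6753] v=[-0.2645]
Step 11: x=[7.6201] v=[-0.2762]
Step 12: x=[7.5633] v=[-0.2842]
Step 13: x=[7.5056] v=[-0.2884]
Step 14: x=[7.4478] v=[-0.2888]
Step 15: x=[7.3907] v=[-0.2853]
Step 16: x=[7.3351] v=[-0.2780]
Step 17: x=[7.2817] v=[-0.2670]
Step 18: x=[7.2312] v=[-0.2524]
Step 19: x=[7.1843] v=[-0.2345]
Step 20: x=[7.1416] v=[-0.2135]
Step 21: x=[7.1037] v=[-0.1896]
Step 22: x=[7.0711] v=[-0.1632]
Step 23: x=[7.0442] v=[-0.1346]
Step 24: x=[7.0234] v=[-0.1042]
Step 25: x=[7.0089] v=[-0.0724]
Step 26: x=[7.0010] v=[-0.0397]
Step 27: x=[6.9997] v=[-0.0064]
Step 28: x=[7.0051] v=[0.0270]
First v>=0 after going negative at step 28, time=5.6000

Answer: 5.6000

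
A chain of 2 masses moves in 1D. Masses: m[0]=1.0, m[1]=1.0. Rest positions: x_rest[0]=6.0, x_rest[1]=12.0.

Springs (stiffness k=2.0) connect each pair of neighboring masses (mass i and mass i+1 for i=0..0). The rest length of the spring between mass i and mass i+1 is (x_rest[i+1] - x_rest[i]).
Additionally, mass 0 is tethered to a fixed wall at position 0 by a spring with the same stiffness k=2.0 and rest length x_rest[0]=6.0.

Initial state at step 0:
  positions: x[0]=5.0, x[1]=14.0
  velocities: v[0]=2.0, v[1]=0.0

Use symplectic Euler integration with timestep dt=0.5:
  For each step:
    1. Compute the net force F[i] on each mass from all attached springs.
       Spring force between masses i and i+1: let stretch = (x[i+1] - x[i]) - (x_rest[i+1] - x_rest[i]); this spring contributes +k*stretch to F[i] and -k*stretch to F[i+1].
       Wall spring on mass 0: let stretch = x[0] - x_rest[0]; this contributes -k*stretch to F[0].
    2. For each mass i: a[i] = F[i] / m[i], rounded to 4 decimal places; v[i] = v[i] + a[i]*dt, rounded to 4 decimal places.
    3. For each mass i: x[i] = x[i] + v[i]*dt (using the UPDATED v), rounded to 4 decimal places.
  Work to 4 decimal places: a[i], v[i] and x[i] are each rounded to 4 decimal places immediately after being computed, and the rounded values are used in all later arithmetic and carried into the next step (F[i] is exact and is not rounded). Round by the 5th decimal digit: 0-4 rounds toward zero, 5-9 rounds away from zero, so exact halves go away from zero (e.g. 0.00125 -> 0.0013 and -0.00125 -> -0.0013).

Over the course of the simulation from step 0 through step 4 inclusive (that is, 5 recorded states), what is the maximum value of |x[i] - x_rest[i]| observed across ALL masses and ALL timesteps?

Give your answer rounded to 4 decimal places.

Answer: 3.2500

Derivation:
Step 0: x=[5.0000 14.0000] v=[2.0000 0.0000]
Step 1: x=[8.0000 12.5000] v=[6.0000 -3.0000]
Step 2: x=[9.2500 11.7500] v=[2.5000 -1.5000]
Step 3: x=[7.1250 12.7500] v=[-4.2500 2.0000]
Step 4: x=[4.2500 13.9375] v=[-5.7500 2.3750]
Max displacement = 3.2500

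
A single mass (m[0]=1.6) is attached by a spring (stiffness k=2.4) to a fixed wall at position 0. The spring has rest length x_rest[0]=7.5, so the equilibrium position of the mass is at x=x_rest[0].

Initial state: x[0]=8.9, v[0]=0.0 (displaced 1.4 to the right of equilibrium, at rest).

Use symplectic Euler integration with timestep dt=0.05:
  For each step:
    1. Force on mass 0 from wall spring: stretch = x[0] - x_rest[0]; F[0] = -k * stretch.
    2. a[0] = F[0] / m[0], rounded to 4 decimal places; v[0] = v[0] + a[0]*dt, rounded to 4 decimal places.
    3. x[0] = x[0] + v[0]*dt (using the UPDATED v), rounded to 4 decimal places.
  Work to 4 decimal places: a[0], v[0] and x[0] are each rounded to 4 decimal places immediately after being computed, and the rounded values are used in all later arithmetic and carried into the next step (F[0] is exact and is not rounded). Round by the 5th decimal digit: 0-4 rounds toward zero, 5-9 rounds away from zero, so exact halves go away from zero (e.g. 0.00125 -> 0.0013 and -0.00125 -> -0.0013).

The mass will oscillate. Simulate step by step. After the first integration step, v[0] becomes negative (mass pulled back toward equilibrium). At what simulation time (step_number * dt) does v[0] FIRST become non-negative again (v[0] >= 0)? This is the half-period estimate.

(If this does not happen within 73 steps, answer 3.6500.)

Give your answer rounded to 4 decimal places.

Answer: 2.6000

Derivation:
Step 0: x=[8.9000] v=[0.0000]
Step 1: x=[8.8948] v=[-0.1050]
Step 2: x=[8.8843] v=[-0.2096]
Step 3: x=[8.8686] v=[-0.3134]
Step 4: x=[8.8478] v=[-0.4160]
Step 5: x=[8.8219] v=[-0.5171]
Step 6: x=[8.7911] v=[-0.6162]
Step 7: x=[8.7555] v=[-0.7130]
Step 8: x=[8.7151] v=[-0.8072]
Step 9: x=[8.6702] v=[-0.8983]
Step 10: x=[8.6209] v=[-0.9861]
Step 11: x=[8.5674] v=[-1.0702]
Step 12: x=[8.5099] v=[-1.1503]
Step 13: x=[8.4486] v=[-1.2260]
Step 14: x=[8.3837] v=[-1.2971]
Step 15: x=[8.3155] v=[-1.3634]
Step 16: x=[8.2443] v=[-1.4246]
Step 17: x=[8.1703] v=[-1.4804]
Step 18: x=[8.0938] v=[-1.5307]
Step 19: x=[8.0150] v=[-1.5752]
Step 20: x=[7.9343] v=[-1.6138]
Step 21: x=[7.8520] v=[-1.6464]
Step 22: x=[7.7684] v=[-1.6728]
Step 23: x=[7.6838] v=[-1.6929]
Step 24: x=[7.5985] v=[-1.7067]
Step 25: x=[7.5128] v=[-1.7141]
Step 26: x=[7.4270] v=[-1.7151]
Step 27: x=[7.3415] v=[-1.7096]
Step 28: x=[7.2566] v=[-1.6977]
Step 29: x=[7.1726] v=[-1.6794]
Step 30: x=[7.0899] v=[-1.6548]
Step 31: x=[7.0087] v=[-1.6240]
Step 32: x=[6.9293] v=[-1.5872]
Step 33: x=[6.8521] v=[-1.5444]
Step 34: x=[6.7773] v=[-1.4958]
Step 35: x=[6.7052] v=[-1.4416]
Step 36: x=[6.6361] v=[-1.3820]
Step 37: x=[6.5702] v=[-1.3172]
Step 38: x=[6.5078] v=[-1.2475]
Step 39: x=[6.4491] v=[-1.1731]
Step 40: x=[6.3944] v=[-1.0943]
Step 41: x=[6.3438] v=[-1.0114]
Step 42: x=[6.2976] v=[-0.9247]
Step 43: x=[6.2559] v=[-0.8345]
Step 44: x=[6.2188] v=[-0.7412]
Step 45: x=[6.1865] v=[-0.6451]
Step 46: x=[6.1592] v=[-0.5466]
Step 47: x=[6.1369] v=[-0.4460]
Step 48: x=[6.1197] v=[-0.3438]
Step 49: x=[6.1077] v=[-0.2403]
Step 50: x=[6.1009] v=[-0.1359]
Step 51: x=[6.0994] v=[-0.0310]
Step 52: x=[6.1031] v=[0.0740]
First v>=0 after going negative at step 52, time=2.6000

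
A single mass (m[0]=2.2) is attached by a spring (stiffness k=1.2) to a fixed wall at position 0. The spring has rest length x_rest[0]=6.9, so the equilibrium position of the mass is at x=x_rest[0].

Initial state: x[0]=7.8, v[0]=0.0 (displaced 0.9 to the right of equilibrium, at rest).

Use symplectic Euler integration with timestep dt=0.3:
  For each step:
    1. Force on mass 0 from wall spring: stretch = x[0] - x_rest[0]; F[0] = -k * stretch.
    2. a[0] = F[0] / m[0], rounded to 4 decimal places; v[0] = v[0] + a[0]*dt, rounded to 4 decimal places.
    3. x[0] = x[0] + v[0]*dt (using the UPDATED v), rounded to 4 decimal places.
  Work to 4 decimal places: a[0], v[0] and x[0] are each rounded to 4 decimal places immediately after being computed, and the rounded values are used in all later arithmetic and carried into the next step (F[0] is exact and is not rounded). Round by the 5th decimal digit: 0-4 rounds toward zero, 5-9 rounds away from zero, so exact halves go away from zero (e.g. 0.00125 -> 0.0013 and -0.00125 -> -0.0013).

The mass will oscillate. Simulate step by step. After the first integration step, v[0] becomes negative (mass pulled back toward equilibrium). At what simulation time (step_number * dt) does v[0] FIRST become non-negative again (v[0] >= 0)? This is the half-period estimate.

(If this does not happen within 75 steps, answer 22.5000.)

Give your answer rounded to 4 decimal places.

Answer: 4.5000

Derivation:
Step 0: x=[7.8000] v=[0.0000]
Step 1: x=[7.7558] v=[-0.1473]
Step 2: x=[7.6696] v=[-0.2873]
Step 3: x=[7.5456] v=[-0.4132]
Step 4: x=[7.3900] v=[-0.5188]
Step 5: x=[7.2103] v=[-0.5990]
Step 6: x=[7.0154] v=[-0.6498]
Step 7: x=[6.8148] v=[-0.6687]
Step 8: x=[6.6184] v=[-0.6548]
Step 9: x=[6.4358] v=[-0.6087]
Step 10: x=[6.2760] v=[-0.5327]
Step 11: x=[6.1468] v=[-0.4306]
Step 12: x=[6.0546] v=[-0.3074]
Step 13: x=[6.0039] v=[-0.1691]
Step 14: x=[5.9972] v=[-0.0225]
Step 15: x=[6.0348] v=[0.1252]
First v>=0 after going negative at step 15, time=4.5000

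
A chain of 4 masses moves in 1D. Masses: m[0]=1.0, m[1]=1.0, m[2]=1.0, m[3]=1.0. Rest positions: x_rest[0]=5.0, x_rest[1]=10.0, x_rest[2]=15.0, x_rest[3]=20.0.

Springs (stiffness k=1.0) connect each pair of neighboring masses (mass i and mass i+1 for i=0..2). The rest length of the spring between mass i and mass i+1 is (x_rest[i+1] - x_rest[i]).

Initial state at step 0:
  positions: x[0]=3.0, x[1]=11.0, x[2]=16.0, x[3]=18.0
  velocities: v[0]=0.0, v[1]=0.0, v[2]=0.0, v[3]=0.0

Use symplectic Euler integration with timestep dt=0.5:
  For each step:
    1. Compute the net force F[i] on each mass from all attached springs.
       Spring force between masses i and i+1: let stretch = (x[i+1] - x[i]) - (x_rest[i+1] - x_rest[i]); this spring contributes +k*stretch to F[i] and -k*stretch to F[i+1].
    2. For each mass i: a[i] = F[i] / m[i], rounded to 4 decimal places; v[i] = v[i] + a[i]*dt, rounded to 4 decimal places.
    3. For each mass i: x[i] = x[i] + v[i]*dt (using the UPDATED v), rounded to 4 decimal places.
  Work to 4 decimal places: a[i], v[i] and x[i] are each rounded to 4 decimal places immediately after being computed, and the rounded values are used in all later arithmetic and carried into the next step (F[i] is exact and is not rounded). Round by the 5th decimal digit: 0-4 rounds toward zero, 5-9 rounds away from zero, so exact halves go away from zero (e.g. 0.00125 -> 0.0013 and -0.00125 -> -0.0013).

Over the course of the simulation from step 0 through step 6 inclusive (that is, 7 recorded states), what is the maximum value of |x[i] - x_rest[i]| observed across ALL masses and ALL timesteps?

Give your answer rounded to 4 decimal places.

Answer: 2.0937

Derivation:
Step 0: x=[3.0000 11.0000 16.0000 18.0000] v=[0.0000 0.0000 0.0000 0.0000]
Step 1: x=[3.7500 10.2500 15.2500 18.7500] v=[1.5000 -1.5000 -1.5000 1.5000]
Step 2: x=[4.8750 9.1250 14.1250 19.8750] v=[2.2500 -2.2500 -2.2500 2.2500]
Step 3: x=[5.8125 8.1875 13.1875 20.8125] v=[1.8750 -1.8750 -1.8750 1.8750]
Step 4: x=[6.0938 7.9063 12.9063 21.0938] v=[0.5625 -0.5625 -0.5625 0.5625]
Step 5: x=[5.5782 8.4220 13.4220 20.5782] v=[-1.0313 1.0313 1.0313 -1.0313]
Step 6: x=[4.5235 9.4767 14.4767 19.5235] v=[-2.1094 2.1094 2.1094 -2.1094]
Max displacement = 2.0937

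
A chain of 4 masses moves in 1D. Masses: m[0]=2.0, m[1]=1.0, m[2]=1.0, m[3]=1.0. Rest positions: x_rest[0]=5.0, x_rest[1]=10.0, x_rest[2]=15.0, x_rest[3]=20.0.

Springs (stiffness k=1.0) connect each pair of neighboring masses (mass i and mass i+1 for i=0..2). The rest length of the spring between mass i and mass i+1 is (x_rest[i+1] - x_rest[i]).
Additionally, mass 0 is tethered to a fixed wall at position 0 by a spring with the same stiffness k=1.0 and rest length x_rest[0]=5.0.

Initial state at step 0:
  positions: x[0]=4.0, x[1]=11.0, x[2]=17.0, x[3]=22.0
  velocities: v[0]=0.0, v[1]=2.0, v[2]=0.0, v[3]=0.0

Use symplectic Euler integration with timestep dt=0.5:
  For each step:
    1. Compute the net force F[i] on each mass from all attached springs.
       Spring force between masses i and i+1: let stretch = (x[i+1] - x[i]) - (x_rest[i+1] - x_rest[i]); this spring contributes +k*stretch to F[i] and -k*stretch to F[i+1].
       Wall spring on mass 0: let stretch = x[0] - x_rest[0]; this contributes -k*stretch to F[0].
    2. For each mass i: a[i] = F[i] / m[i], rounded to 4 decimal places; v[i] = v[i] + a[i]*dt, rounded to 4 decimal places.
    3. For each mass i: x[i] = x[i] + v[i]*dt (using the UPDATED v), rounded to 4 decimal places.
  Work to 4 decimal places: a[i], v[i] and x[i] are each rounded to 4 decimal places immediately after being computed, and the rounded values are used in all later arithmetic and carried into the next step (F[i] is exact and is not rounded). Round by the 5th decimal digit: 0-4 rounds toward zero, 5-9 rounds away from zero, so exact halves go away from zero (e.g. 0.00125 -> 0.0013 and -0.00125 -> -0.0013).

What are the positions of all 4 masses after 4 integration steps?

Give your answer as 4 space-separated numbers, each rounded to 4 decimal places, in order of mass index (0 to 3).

Step 0: x=[4.0000 11.0000 17.0000 22.0000] v=[0.0000 2.0000 0.0000 0.0000]
Step 1: x=[4.3750 11.7500 16.7500 22.0000] v=[0.7500 1.5000 -0.5000 0.0000]
Step 2: x=[5.1250 11.9063 16.5625 21.9375] v=[1.5000 0.3125 -0.3750 -0.1250]
Step 3: x=[6.0821 11.5313 16.5547 21.7813] v=[1.9141 -0.7501 -0.0156 -0.3125]
Step 4: x=[6.9601 11.0498 16.5977 21.5684] v=[1.7559 -0.9630 0.0860 -0.4258]

Answer: 6.9601 11.0498 16.5977 21.5684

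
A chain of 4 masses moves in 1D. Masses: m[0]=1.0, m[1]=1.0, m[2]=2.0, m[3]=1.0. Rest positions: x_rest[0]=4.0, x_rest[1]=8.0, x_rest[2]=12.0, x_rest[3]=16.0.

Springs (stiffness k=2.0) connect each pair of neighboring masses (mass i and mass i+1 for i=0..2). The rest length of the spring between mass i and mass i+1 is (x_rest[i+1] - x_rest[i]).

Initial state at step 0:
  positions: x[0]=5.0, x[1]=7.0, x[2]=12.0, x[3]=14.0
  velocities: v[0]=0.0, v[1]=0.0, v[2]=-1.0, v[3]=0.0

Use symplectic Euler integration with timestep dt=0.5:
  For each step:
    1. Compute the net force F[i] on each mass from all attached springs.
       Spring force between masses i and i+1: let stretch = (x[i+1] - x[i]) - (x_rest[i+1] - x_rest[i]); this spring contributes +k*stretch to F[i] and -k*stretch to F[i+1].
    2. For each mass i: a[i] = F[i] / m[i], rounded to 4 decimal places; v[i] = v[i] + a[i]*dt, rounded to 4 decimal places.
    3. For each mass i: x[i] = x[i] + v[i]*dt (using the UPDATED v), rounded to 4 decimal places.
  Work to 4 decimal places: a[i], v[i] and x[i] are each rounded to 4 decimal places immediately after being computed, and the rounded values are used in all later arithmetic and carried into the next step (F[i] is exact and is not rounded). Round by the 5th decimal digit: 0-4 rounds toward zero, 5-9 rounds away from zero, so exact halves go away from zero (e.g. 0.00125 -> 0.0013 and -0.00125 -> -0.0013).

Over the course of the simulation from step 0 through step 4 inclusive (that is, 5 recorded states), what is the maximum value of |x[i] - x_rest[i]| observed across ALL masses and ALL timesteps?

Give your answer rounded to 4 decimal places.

Answer: 3.0000

Derivation:
Step 0: x=[5.0000 7.0000 12.0000 14.0000] v=[0.0000 0.0000 -1.0000 0.0000]
Step 1: x=[4.0000 8.5000 10.7500 15.0000] v=[-2.0000 3.0000 -2.5000 2.0000]
Step 2: x=[3.2500 8.8750 10.0000 15.8750] v=[-1.5000 0.7500 -1.5000 1.7500]
Step 3: x=[3.3125 7.0000 10.4375 15.8125] v=[0.1250 -3.7500 0.8750 -0.1250]
Step 4: x=[3.2188 5.0000 11.3594 15.0625] v=[-0.1875 -4.0000 1.8438 -1.5000]
Max displacement = 3.0000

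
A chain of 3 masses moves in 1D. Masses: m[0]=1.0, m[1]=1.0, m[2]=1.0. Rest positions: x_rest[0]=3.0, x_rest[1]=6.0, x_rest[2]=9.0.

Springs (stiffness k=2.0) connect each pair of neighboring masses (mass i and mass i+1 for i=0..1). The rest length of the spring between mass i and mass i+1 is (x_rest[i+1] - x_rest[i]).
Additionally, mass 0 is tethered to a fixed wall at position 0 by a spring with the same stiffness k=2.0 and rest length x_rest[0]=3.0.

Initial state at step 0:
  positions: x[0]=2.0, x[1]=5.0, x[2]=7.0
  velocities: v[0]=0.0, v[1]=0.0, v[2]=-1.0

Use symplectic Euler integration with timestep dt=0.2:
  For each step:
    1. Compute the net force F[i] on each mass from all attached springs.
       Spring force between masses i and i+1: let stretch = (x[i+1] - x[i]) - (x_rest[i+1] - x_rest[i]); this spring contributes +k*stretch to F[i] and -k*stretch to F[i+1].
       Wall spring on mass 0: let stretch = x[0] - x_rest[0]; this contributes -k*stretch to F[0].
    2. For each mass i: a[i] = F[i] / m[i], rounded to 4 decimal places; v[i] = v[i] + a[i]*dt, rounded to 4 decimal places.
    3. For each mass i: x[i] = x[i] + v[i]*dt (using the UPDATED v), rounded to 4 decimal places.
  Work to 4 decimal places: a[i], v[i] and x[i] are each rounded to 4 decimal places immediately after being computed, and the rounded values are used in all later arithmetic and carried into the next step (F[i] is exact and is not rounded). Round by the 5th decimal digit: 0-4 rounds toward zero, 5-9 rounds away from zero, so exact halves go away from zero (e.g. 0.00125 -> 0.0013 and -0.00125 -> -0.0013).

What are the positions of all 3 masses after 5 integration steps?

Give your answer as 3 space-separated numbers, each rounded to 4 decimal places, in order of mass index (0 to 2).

Step 0: x=[2.0000 5.0000 7.0000] v=[0.0000 0.0000 -1.0000]
Step 1: x=[2.0800 4.9200 6.8800] v=[0.4000 -0.4000 -0.6000]
Step 2: x=[2.2208 4.7696 6.8432] v=[0.7040 -0.7520 -0.1840]
Step 3: x=[2.3878 4.5812 6.8805] v=[0.8352 -0.9421 0.1866]
Step 4: x=[2.5393 4.4013 6.9739] v=[0.7574 -0.8997 0.4669]
Step 5: x=[2.6366 4.2782 7.1015] v=[0.4865 -0.6155 0.6379]

Answer: 2.6366 4.2782 7.1015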